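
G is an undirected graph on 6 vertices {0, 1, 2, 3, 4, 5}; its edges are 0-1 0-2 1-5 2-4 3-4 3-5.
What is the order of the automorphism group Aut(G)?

12

Every vertex has degree 2 and the graph is connected, so G is the 6-cycle C_6. The automorphisms of the 6-cycle are exactly the symmetries of a regular 6-gon: the dihedral group D_6, |D_6| = 12.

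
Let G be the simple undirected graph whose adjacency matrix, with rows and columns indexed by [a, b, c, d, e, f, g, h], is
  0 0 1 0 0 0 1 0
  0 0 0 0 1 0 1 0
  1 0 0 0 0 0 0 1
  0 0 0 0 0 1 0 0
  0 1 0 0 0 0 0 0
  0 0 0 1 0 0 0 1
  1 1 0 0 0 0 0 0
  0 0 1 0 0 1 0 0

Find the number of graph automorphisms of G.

2

The degree sequence is [2, 2, 2, 1, 1, 2, 2, 2]; the two degree-1 vertices d and e are the ends of a path, so G = P_8. A path has exactly one nontrivial symmetry — reversal — giving Aut(G) of order 2.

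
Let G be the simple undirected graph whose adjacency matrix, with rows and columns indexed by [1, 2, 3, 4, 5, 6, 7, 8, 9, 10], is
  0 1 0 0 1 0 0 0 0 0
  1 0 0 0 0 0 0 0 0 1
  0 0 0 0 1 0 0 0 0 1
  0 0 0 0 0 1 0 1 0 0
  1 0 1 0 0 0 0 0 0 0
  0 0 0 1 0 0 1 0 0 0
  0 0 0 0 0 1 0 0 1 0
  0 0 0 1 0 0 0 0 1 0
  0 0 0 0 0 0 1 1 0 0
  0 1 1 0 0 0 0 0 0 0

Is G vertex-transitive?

G has two connected components, {1, 2, 3, 5, 10} and {4, 6, 7, 8, 9}; each is 2-regular, so G = C_5 ⊔ C_5. Aut of a disjoint union of two copies of C_5 is the wreath product D_5 ≀ Z_2, of order 2·10² = 200. Under this action every vertex can be carried to every other, so G is vertex-transitive.

Yes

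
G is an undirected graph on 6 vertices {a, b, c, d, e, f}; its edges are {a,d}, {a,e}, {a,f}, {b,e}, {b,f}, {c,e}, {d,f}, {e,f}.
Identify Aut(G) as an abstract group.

1

Degrees alone do not determine every vertex (e.g. b and d both have degree 2), but their neighbour-degree multisets differ: N(b) has degrees [4, 4] while N(d) has degrees [3, 4]. Repeating this refinement separates all vertices, so the only automorphism is the identity.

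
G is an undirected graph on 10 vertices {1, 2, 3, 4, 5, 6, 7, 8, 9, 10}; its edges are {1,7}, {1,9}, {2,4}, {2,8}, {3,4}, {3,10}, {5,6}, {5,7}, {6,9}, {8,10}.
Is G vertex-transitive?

G has two connected components, {2, 3, 4, 8, 10} and {1, 5, 6, 7, 9}; each is 2-regular, so G = C_5 ⊔ C_5. With two isomorphic components, Aut(G) = Aut(C_5) ≀ S_2 = (D_5 × D_5) ⋊ Z_2: permute each cycle by D_5, then optionally swap the two cycles. Order 2·(2·5)² = 200. Under this action every vertex can be carried to every other, so G is vertex-transitive.

Yes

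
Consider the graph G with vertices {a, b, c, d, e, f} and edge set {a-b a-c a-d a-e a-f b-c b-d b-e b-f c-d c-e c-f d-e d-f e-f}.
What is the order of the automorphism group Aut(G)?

Every vertex has degree 5, so G is the complete graph K_6. Every bijection on the vertex set is an automorphism of K_6; hence Aut(K_6) ≅ S_6, order 720.

720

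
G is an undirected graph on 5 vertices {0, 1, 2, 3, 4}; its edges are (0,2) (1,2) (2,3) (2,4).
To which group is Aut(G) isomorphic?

Vertex 2 has degree 4 and every other vertex has degree 1, so G is the star K_{1,4} with centre 2. The 4 leaves are pairwise interchangeable while the centre is fixed, giving Aut(G) = S_4.

S_4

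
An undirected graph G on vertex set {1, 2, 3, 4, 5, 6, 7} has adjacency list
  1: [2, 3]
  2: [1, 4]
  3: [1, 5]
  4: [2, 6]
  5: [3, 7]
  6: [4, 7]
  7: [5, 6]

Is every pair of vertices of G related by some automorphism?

Yes

Every vertex has degree 2 and the graph is connected, so G is the 7-cycle C_7. C_7 has 7 rotations and 7 reflections, so Aut(C_7) ≅ D_7 of order 14. Under this action every vertex can be carried to every other, so G is vertex-transitive.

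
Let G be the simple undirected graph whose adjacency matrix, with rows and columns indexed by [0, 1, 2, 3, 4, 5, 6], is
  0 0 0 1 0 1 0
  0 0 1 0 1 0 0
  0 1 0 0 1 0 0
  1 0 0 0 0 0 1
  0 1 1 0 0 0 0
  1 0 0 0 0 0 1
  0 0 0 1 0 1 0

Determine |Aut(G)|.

48

G has two connected components, {0, 3, 5, 6} and {1, 2, 4}; each is 2-regular, so G = C_4 ⊔ C_3. No automorphism exchanges components of different sizes, hence Aut(G) is the direct product D_3 × D_4, order 48.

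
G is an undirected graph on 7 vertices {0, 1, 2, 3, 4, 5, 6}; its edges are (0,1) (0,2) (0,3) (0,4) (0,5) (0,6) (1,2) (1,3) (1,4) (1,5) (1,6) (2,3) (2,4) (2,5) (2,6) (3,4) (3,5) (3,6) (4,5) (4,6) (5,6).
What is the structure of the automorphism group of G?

S_7

Every vertex has degree 6, so G is the complete graph K_7. Any permutation of the 7 vertices preserves K_7, so Aut(K_7) = S_7 of order 7! = 5040.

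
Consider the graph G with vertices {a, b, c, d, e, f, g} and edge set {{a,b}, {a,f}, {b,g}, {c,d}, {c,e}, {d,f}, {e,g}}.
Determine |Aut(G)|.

Every vertex has degree 2 and the graph is connected, so G is the 7-cycle C_7. C_7 has 7 rotations and 7 reflections, so Aut(C_7) ≅ D_7 of order 14.

14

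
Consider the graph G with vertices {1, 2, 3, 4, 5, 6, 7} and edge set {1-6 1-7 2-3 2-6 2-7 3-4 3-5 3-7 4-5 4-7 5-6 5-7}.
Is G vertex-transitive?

No

Vertex 1 is the only vertex of degree 2, so every automorphism fixes it; G is not vertex-transitive.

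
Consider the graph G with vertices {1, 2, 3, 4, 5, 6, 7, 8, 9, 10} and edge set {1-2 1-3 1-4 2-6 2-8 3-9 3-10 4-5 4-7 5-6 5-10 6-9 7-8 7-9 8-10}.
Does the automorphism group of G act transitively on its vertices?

Yes

G is 3-regular on 10 vertices with no triangles and no 4-cycles (girth 5): this is the Petersen graph. It is a classical fact that the Petersen graph has automorphism group S_5 (order 120), arising from its description as the Kneser graph K(5,2). This group acts transitively on the 10 vertices.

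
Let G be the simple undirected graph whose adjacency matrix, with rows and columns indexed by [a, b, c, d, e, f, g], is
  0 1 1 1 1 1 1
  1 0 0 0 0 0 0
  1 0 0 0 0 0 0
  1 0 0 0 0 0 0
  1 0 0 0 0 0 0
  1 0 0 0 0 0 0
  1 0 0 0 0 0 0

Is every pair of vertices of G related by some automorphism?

No

Vertex a is the only vertex of degree 6, so every automorphism fixes it; G is not vertex-transitive.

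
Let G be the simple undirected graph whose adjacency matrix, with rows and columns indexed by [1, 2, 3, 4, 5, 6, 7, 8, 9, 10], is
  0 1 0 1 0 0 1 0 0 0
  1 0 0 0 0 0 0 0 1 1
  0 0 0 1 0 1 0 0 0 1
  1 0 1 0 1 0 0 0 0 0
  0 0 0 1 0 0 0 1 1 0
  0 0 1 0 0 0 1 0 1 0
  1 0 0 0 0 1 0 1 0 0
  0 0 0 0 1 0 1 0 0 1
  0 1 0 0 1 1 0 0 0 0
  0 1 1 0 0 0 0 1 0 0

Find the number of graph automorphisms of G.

120

G is 3-regular on 10 vertices with no triangles and no 4-cycles (girth 5): this is the Petersen graph. Viewing the Petersen graph as the Kneser graph K(5,2) — vertices are 2-subsets of {1,…,5}, edges join disjoint pairs — its automorphisms are exactly the permutations of the 5-element set, so Aut ≅ S_5 of order 120.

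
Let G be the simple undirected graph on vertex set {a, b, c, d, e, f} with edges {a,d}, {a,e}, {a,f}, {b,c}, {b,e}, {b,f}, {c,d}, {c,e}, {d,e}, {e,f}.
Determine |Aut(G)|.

10

Vertex e is the unique vertex of degree 5; the remaining 5 vertices each have degree 3 and induce a cycle, so G is the wheel on 6 vertices with hub e. With the hub fixed, the remaining symmetry is that of the rim cycle C_5, giving the dihedral group D_5.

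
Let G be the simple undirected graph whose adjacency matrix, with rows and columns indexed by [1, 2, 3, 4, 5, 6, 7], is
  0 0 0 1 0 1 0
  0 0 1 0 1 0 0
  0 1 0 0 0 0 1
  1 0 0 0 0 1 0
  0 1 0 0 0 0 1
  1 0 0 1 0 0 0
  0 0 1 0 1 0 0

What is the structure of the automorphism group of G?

D_4 × D_3

G has two connected components, {2, 3, 5, 7} and {1, 4, 6}; each is 2-regular, so G = C_4 ⊔ C_3. No automorphism exchanges components of different sizes, hence Aut(G) is the direct product D_4 × D_3, order 48.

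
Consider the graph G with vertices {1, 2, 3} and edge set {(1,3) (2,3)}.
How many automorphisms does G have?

2

The degree sequence is [1, 1, 2]; the two degree-1 vertices 1 and 2 are the ends of a path, so G = P_3. A path has exactly one nontrivial symmetry — reversal — giving Aut(G) of order 2.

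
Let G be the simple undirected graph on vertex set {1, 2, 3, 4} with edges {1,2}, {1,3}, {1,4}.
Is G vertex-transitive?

No

Vertex 1 is the only vertex of degree 3, so every automorphism fixes it; G is not vertex-transitive.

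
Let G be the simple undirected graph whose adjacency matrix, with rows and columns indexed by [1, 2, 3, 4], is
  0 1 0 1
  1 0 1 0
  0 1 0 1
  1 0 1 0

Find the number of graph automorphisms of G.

8

G is 2-regular and bipartite on 2^2 = 4 vertices with girth 4; it is the hypercube graph Q_2. Aut(Q_2) consists of the signed permutations of the 2 coordinate axes: 2! permutations times 2^2 sign flips, so |Aut| = 2^2·2! = 8.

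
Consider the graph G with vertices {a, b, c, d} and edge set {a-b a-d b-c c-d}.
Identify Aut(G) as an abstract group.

G is 2-regular and bipartite on 2^2 = 4 vertices with girth 4; it is the hypercube graph Q_2. Aut(Q_2) consists of the signed permutations of the 2 coordinate axes: 2! permutations times 2^2 sign flips, so |Aut| = 2^2·2! = 8.

D_4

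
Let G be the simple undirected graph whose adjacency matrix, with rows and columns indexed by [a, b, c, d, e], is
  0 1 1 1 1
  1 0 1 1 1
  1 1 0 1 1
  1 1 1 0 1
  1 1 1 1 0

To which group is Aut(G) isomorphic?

Every vertex has degree 4, so G is the complete graph K_5. Any permutation of the 5 vertices preserves K_5, so Aut(K_5) = S_5 of order 5! = 120.

the symmetric group on 5 letters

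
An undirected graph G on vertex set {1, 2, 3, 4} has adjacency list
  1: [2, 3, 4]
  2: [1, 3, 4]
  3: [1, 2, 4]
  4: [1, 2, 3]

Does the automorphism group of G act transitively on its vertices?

Every vertex has degree 3, so G is the complete graph K_4. Any permutation of the 4 vertices preserves K_4, so Aut(K_4) = S_4 of order 4! = 24. Under this action every vertex can be carried to every other, so G is vertex-transitive.

Yes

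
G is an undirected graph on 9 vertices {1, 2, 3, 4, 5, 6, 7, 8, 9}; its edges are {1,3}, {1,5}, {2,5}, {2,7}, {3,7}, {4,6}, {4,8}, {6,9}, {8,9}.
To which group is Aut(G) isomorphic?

G has two connected components, {1, 2, 3, 5, 7} and {4, 6, 8, 9}; each is 2-regular, so G = C_5 ⊔ C_4. No automorphism exchanges components of different sizes, hence Aut(G) is the direct product D_4 × D_5, order 80.

D_4 × D_5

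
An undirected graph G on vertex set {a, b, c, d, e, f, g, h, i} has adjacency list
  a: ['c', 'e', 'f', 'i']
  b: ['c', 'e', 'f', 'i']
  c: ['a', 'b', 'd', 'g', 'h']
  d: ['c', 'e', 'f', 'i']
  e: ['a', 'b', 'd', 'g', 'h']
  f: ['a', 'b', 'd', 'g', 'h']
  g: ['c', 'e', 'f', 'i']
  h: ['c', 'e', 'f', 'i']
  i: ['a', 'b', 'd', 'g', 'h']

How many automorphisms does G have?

The vertices split by degree into {c, e, f, i} (degree 5) and {a, b, d, g, h} (degree 4); every edge runs between the two parts, so G is the complete bipartite graph K_{4,5}. The parts have unequal sizes, so no automorphism swaps them; each part is permuted independently, giving S_5 × S_4 of order 5!·4! = 2880.

2880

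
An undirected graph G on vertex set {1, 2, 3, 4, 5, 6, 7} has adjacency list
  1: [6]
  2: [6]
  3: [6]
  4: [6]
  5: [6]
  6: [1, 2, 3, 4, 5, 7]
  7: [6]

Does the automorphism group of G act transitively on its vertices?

No

Vertex 6 is the only vertex of degree 6, so every automorphism fixes it; G is not vertex-transitive.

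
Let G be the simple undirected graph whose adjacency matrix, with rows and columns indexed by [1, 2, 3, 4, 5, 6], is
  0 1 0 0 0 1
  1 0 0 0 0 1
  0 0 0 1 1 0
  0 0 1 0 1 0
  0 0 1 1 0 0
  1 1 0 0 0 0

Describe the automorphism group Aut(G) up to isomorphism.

D_3 ≀ Z_2

G has two connected components, {3, 4, 5} and {1, 2, 6}; each is 2-regular, so G = C_3 ⊔ C_3. Aut of a disjoint union of two copies of C_3 is the wreath product D_3 ≀ Z_2, of order 2·6² = 72.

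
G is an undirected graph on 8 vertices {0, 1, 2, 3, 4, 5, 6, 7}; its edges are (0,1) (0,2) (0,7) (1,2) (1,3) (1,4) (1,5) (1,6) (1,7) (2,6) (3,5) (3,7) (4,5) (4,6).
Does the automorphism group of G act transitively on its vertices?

No

Vertex 1 is the only vertex of degree 7, so every automorphism fixes it; G is not vertex-transitive.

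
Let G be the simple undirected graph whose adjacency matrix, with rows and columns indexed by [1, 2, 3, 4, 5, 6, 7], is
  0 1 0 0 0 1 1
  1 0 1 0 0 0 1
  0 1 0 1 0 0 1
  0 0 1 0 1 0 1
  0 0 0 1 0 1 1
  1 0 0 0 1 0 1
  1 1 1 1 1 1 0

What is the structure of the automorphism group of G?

Vertex 7 is the unique vertex of degree 6; the remaining 6 vertices each have degree 3 and induce a cycle, so G is the wheel on 7 vertices with hub 7. Every automorphism fixes the hub and acts on the rim 6-cycle, so Aut(G) ≅ Aut(C_6) = D_6 of order 12.

the dihedral group of order 12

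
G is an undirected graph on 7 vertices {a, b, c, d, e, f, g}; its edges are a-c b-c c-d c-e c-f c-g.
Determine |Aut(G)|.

720

Vertex c has degree 6 and every other vertex has degree 1, so G is the star K_{1,6} with centre c. The 6 leaves are pairwise interchangeable while the centre is fixed, giving Aut(G) = S_6.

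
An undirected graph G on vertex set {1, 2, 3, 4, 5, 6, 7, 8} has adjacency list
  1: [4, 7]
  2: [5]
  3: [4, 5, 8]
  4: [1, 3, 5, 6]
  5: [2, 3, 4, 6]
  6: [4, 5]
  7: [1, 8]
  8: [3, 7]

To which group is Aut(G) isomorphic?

Degrees alone do not determine every vertex (e.g. 1 and 6 both have degree 2), but their neighbour-degree multisets differ: N(1) has degrees [2, 4] while N(6) has degrees [4, 4]. Repeating this refinement separates all vertices, so the only automorphism is the identity.

{e}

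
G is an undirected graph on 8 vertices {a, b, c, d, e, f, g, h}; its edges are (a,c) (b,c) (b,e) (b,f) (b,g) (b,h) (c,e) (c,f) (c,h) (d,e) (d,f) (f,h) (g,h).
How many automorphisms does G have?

1

The degree sequence is [1, 5, 5, 2, 3, 4, 2, 4]. Checking the degree-preserving permutations of the vertex set shows that none except the identity preserves every edge, so Aut(G) is trivial.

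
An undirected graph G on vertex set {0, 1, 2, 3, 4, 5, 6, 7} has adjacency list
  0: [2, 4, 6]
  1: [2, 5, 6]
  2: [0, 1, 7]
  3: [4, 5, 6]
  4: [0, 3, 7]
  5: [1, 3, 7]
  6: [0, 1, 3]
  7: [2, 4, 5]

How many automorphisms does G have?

48

G is 3-regular and bipartite on 2^3 = 8 vertices with girth 4; it is the hypercube graph Q_3. Aut(Q_3) consists of the signed permutations of the 3 coordinate axes: 3! permutations times 2^3 sign flips, so |Aut| = 2^3·3! = 48.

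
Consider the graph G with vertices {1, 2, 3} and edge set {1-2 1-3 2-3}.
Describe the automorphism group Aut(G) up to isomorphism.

All 3 vertices are pairwise adjacent: G = K_3. Any permutation of the 3 vertices preserves K_3, so Aut(K_3) = S_3 of order 3! = 6.

S_3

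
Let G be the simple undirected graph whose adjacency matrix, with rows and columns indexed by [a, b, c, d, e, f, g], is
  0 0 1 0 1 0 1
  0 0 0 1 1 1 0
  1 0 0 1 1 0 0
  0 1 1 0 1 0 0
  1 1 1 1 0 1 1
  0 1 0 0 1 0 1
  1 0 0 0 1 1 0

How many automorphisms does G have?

12

Vertex e is the unique vertex of degree 6; the remaining 6 vertices each have degree 3 and induce a cycle, so G is the wheel on 7 vertices with hub e. Every automorphism fixes the hub and acts on the rim 6-cycle, so Aut(G) ≅ Aut(C_6) = D_6 of order 12.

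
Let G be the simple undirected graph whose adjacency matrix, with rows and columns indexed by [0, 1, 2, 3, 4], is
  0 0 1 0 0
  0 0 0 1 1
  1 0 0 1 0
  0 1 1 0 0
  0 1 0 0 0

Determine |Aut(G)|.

The degree sequence is [1, 2, 2, 2, 1]; the two degree-1 vertices 0 and 4 are the ends of a path, so G = P_5. A path has exactly one nontrivial symmetry — reversal — giving Aut(G) of order 2.

2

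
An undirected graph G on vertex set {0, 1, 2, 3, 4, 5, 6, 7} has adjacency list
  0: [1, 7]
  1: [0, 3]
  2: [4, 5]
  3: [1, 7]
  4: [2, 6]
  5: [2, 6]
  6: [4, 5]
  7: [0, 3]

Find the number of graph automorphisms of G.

128

G has two connected components, {2, 4, 5, 6} and {0, 1, 3, 7}; each is 2-regular, so G = C_4 ⊔ C_4. Aut of a disjoint union of two copies of C_4 is the wreath product D_4 ≀ Z_2, of order 2·8² = 128.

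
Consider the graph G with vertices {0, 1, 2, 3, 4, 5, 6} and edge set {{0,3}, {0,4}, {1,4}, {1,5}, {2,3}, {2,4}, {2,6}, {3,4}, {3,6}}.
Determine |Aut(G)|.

1

The degree sequence is [2, 2, 3, 4, 4, 1, 2]. Checking the degree-preserving permutations of the vertex set shows that none except the identity preserves every edge, so Aut(G) is trivial.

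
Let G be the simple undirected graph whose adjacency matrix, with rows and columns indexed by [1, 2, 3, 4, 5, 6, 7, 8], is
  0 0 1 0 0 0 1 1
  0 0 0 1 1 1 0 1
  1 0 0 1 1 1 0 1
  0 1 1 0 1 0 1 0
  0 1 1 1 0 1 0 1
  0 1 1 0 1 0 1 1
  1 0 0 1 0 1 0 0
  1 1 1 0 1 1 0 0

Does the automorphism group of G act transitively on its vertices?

Automorphisms preserve degree, but G has vertices of degree 3 and vertices of degree 5; no automorphism maps one to the other, so G is not vertex-transitive.

No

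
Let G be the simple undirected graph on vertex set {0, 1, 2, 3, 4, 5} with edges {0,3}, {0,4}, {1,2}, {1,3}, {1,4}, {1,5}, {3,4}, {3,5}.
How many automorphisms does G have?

1

Degrees alone do not determine every vertex (e.g. 0 and 5 both have degree 2), but their neighbour-degree multisets differ: N(0) has degrees [3, 4] while N(5) has degrees [4, 4]. Repeating this refinement separates all vertices, so the only automorphism is the identity.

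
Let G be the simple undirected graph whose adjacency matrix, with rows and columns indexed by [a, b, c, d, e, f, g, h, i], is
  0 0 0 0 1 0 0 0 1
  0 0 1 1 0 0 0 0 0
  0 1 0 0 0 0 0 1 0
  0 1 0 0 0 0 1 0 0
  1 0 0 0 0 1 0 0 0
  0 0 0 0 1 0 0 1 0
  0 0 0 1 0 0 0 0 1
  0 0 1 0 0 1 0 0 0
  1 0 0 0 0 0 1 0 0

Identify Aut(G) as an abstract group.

Every vertex has degree 2 and the graph is connected, so G is the 9-cycle C_9. C_9 has 9 rotations and 9 reflections, so Aut(C_9) ≅ D_9 of order 18.

D_9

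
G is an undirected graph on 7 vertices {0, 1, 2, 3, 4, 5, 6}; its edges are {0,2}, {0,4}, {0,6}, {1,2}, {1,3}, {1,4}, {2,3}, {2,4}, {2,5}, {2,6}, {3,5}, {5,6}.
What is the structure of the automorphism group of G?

Vertex 2 is the unique vertex of degree 6; the remaining 6 vertices each have degree 3 and induce a cycle, so G is the wheel on 7 vertices with hub 2. With the hub fixed, the remaining symmetry is that of the rim cycle C_6, giving the dihedral group D_6.

the dihedral group of order 12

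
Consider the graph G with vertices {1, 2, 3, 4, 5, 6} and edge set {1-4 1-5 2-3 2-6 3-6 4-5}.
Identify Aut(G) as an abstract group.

G has two connected components, {2, 3, 6} and {1, 4, 5}; each is 2-regular, so G = C_3 ⊔ C_3. Aut of a disjoint union of two copies of C_3 is the wreath product D_3 ≀ Z_2, of order 2·6² = 72.

D_3 ≀ Z_2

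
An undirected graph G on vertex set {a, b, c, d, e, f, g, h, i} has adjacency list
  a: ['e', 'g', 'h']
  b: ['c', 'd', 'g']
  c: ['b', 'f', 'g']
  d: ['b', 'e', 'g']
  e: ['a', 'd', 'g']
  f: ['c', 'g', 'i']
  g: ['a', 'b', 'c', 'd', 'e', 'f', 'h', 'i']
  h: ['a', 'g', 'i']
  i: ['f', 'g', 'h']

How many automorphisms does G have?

16

Vertex g is the unique vertex of degree 8; the remaining 8 vertices each have degree 3 and induce a cycle, so G is the wheel on 9 vertices with hub g. With the hub fixed, the remaining symmetry is that of the rim cycle C_8, giving the dihedral group D_8.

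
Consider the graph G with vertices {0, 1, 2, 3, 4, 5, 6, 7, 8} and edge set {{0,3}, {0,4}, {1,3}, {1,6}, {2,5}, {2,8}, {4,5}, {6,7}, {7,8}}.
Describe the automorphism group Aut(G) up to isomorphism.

Every vertex has degree 2 and the graph is connected, so G is the 9-cycle C_9. C_9 has 9 rotations and 9 reflections, so Aut(C_9) ≅ D_9 of order 18.

the dihedral group of order 18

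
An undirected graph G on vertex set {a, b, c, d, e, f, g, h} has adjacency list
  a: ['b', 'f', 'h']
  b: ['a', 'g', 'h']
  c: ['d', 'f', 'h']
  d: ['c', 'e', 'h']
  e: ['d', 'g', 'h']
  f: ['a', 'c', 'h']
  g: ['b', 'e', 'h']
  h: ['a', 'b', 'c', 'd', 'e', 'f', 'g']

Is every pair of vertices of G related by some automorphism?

No

Vertex h is the only vertex of degree 7, so every automorphism fixes it; G is not vertex-transitive.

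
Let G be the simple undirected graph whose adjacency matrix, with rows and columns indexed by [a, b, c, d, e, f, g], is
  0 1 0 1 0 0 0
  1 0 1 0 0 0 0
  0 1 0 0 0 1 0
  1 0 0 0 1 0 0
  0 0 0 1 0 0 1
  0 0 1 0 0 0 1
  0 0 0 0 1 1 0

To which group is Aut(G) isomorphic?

G is 2-regular and connected on 7 vertices, i.e. the cycle C_7. The automorphisms of the 7-cycle are exactly the symmetries of a regular 7-gon: the dihedral group D_7, |D_7| = 14.

the dihedral group of order 14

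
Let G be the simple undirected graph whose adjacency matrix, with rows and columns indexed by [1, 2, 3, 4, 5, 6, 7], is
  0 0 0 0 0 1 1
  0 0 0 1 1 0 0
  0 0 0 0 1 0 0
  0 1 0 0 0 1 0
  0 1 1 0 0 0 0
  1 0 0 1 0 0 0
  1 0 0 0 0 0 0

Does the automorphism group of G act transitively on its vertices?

No

Automorphisms preserve degree, but G has vertices of degree 1 and vertices of degree 2; no automorphism maps one to the other, so G is not vertex-transitive.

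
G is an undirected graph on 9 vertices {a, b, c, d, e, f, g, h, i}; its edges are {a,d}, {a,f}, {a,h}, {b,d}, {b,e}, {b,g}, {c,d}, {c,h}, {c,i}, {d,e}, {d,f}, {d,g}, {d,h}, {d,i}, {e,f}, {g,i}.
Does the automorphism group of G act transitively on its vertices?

Vertex d is the only vertex of degree 8, so every automorphism fixes it; G is not vertex-transitive.

No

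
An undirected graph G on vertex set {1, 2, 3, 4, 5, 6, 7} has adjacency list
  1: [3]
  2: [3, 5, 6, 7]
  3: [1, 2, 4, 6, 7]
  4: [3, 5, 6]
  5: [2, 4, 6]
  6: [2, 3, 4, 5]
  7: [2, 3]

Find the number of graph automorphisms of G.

Degrees alone do not determine every vertex (e.g. 2 and 6 both have degree 4), but their neighbour-degree multisets differ: N(2) has degrees [2, 3, 4, 5] while N(6) has degrees [3, 3, 4, 5]. Repeating this refinement separates all vertices, so the only automorphism is the identity.

1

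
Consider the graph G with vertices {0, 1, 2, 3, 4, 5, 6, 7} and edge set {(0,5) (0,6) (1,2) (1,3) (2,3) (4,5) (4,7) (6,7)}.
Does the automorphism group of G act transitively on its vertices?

G has two connected components, {0, 4, 5, 6, 7} and {1, 2, 3}; each is 2-regular, so G = C_5 ⊔ C_3. The orbit of 0 under Aut(G) is {0, 4, 5, 6, 7}, which does not contain 1, so G is not vertex-transitive.

No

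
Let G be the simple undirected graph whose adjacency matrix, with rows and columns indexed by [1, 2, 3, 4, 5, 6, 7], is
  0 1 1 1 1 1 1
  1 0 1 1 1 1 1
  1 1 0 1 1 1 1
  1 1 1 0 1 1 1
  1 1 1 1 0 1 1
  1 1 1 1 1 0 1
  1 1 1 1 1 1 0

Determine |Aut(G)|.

Every vertex has degree 6, so G is the complete graph K_7. Every bijection on the vertex set is an automorphism of K_7; hence Aut(K_7) ≅ S_7, order 5040.

5040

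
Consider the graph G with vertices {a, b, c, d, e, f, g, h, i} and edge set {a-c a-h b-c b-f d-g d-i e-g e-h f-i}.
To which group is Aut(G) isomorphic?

D_9

Every vertex has degree 2 and the graph is connected, so G is the 9-cycle C_9. The automorphisms of the 9-cycle are exactly the symmetries of a regular 9-gon: the dihedral group D_9, |D_9| = 18.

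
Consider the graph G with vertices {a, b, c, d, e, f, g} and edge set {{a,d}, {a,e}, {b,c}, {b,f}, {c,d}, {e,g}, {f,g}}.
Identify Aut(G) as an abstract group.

Every vertex has degree 2 and the graph is connected, so G is the 7-cycle C_7. The automorphisms of the 7-cycle are exactly the symmetries of a regular 7-gon: the dihedral group D_7, |D_7| = 14.

the dihedral group of order 14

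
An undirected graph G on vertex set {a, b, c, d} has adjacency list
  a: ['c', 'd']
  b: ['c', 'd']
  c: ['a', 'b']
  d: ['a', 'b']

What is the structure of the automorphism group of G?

G is 2-regular and bipartite with parts {a, b} and {c, d} (each part is independent and every cross-pair is an edge), so G = K_{2,2}. Each part can be permuted independently (S_2 × S_2) and the two equal-size parts can also be swapped, giving (S_2 × S_2) ⋊ Z_2 of order 2·(2!)² = 8.

(S_2 × S_2) ⋊ Z_2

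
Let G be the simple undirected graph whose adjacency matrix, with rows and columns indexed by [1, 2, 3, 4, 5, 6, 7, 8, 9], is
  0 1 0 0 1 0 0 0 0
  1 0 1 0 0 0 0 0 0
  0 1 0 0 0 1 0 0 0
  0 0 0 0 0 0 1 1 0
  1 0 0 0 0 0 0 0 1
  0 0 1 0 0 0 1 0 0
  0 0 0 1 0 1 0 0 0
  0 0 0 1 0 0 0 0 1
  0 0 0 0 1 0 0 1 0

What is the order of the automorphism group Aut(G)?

Every vertex has degree 2 and the graph is connected, so G is the 9-cycle C_9. The automorphisms of the 9-cycle are exactly the symmetries of a regular 9-gon: the dihedral group D_9, |D_9| = 18.

18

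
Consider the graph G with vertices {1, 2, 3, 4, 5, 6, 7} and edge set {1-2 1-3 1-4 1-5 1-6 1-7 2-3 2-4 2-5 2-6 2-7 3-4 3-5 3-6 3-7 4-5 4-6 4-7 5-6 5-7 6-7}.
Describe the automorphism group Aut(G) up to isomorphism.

All 7 vertices are pairwise adjacent: G = K_7. Every bijection on the vertex set is an automorphism of K_7; hence Aut(K_7) ≅ S_7, order 5040.

S_7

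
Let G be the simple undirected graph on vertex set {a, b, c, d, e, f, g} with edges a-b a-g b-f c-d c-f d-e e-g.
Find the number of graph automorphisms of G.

14

Every vertex has degree 2 and the graph is connected, so G is the 7-cycle C_7. C_7 has 7 rotations and 7 reflections, so Aut(C_7) ≅ D_7 of order 14.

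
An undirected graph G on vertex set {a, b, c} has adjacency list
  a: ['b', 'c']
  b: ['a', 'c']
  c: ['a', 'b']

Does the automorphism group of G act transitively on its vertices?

Every vertex has degree 2, so G is the complete graph K_3. Every bijection on the vertex set is an automorphism of K_3; hence Aut(K_3) ≅ S_3, order 6. Under this action every vertex can be carried to every other, so G is vertex-transitive.

Yes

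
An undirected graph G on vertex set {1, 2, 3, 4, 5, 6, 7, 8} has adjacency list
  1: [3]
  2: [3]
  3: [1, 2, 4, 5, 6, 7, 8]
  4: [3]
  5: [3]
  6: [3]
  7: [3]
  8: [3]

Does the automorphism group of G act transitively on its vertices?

No

Vertex 3 is the only vertex of degree 7, so every automorphism fixes it; G is not vertex-transitive.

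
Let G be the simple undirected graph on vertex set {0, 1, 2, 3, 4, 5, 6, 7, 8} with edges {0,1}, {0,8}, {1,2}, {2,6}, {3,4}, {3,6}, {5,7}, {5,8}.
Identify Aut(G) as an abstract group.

the cyclic group of order 2

The degree sequence is [2, 2, 2, 2, 1, 2, 2, 1, 2]; the two degree-1 vertices 4 and 7 are the ends of a path, so G = P_9. The only nontrivial automorphism of a path is the end-to-end reflection, so Aut(G) ≅ Z_2.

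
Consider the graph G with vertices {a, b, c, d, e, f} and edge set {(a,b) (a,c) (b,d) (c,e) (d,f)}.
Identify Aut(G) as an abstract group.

the cyclic group of order 2

The degree sequence is [2, 2, 2, 2, 1, 1]; the two degree-1 vertices e and f are the ends of a path, so G = P_6. A path has exactly one nontrivial symmetry — reversal — giving Aut(G) of order 2.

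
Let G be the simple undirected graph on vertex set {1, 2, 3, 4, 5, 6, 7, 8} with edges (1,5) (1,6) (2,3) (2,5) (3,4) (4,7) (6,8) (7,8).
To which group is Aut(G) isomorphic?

Every vertex has degree 2 and the graph is connected, so G is the 8-cycle C_8. C_8 has 8 rotations and 8 reflections, so Aut(C_8) ≅ D_8 of order 16.

D_8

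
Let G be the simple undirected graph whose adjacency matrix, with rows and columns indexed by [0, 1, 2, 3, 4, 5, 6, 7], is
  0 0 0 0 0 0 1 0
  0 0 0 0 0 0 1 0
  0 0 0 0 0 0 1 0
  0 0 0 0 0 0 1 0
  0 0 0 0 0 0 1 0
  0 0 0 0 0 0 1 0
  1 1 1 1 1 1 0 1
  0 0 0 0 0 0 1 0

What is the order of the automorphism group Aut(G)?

Vertex 6 has degree 7 and every other vertex has degree 1, so G is the star K_{1,7} with centre 6. Any automorphism fixes the centre and permutes the 7 leaves freely, so Aut(G) ≅ S_7 of order 7! = 5040.

5040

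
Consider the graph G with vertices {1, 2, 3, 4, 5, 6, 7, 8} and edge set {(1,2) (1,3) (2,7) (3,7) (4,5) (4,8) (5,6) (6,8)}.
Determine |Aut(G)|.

128

G has two connected components, {4, 5, 6, 8} and {1, 2, 3, 7}; each is 2-regular, so G = C_4 ⊔ C_4. With two isomorphic components, Aut(G) = Aut(C_4) ≀ S_2 = (D_4 × D_4) ⋊ Z_2: permute each cycle by D_4, then optionally swap the two cycles. Order 2·(2·4)² = 128.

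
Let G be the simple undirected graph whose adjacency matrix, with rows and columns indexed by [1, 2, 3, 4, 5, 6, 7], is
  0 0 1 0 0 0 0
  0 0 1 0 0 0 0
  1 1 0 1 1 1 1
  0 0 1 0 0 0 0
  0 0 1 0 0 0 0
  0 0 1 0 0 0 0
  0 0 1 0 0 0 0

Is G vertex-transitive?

Vertex 3 is the only vertex of degree 6, so every automorphism fixes it; G is not vertex-transitive.

No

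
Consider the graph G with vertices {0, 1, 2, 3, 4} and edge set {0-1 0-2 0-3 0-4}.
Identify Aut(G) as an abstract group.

Vertex 0 has degree 4 and every other vertex has degree 1, so G is the star K_{1,4} with centre 0. Any automorphism fixes the centre and permutes the 4 leaves freely, so Aut(G) ≅ S_4 of order 4! = 24.

S_4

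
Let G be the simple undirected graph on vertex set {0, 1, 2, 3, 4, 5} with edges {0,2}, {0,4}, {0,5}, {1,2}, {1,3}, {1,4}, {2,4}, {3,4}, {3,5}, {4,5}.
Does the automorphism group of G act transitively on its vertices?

No

Vertex 4 is the only vertex of degree 5, so every automorphism fixes it; G is not vertex-transitive.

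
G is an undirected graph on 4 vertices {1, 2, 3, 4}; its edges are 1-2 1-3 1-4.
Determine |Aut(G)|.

Vertex 1 has degree 3 and every other vertex has degree 1, so G is the star K_{1,3} with centre 1. The 3 leaves are pairwise interchangeable while the centre is fixed, giving Aut(G) = S_3.

6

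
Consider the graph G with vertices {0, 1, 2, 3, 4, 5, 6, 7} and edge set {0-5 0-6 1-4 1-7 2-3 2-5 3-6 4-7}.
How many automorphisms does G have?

60

G has two connected components, {0, 2, 3, 5, 6} and {1, 4, 7}; each is 2-regular, so G = C_5 ⊔ C_3. The components are non-isomorphic (different sizes), so Aut(G) = Aut(C_3) × Aut(C_5) = D_3 × D_5 of order 6·10 = 60.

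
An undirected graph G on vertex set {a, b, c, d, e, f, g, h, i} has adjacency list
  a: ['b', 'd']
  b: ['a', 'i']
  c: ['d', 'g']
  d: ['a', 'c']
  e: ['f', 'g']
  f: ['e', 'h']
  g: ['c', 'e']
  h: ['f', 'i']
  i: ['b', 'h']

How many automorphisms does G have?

G is 2-regular and connected on 9 vertices, i.e. the cycle C_9. C_9 has 9 rotations and 9 reflections, so Aut(C_9) ≅ D_9 of order 18.

18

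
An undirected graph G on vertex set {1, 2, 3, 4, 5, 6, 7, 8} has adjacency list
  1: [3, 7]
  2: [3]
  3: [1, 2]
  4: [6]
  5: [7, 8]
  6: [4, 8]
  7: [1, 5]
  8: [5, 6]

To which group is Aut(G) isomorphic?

The degree sequence is [2, 1, 2, 1, 2, 2, 2, 2]; the two degree-1 vertices 2 and 4 are the ends of a path, so G = P_8. The only nontrivial automorphism of a path is the end-to-end reflection, so Aut(G) ≅ Z_2.

Z_2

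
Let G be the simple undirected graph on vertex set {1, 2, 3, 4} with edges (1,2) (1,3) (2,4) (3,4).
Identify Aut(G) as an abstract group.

the dihedral group of order 8

Every vertex has degree 2 and the graph is connected, so G is the 4-cycle C_4. C_4 has 4 rotations and 4 reflections, so Aut(C_4) ≅ D_4 of order 8.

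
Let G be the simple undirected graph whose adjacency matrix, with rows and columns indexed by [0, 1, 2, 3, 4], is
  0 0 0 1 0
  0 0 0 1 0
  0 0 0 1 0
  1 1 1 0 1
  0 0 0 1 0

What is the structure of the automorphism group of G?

Vertex 3 has degree 4 and every other vertex has degree 1, so G is the star K_{1,4} with centre 3. Any automorphism fixes the centre and permutes the 4 leaves freely, so Aut(G) ≅ S_4 of order 4! = 24.

S_4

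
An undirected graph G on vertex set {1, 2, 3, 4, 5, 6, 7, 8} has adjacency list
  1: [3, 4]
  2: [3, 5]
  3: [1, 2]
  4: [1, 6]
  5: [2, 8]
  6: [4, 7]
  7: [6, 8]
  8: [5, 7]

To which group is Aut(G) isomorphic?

D_8

Every vertex has degree 2 and the graph is connected, so G is the 8-cycle C_8. C_8 has 8 rotations and 8 reflections, so Aut(C_8) ≅ D_8 of order 16.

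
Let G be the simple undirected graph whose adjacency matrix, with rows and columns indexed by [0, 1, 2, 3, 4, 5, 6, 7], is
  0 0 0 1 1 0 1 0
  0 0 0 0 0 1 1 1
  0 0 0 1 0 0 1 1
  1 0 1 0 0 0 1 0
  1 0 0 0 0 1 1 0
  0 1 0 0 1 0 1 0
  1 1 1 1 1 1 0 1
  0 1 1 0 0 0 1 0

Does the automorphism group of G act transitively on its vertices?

Vertex 6 is the only vertex of degree 7, so every automorphism fixes it; G is not vertex-transitive.

No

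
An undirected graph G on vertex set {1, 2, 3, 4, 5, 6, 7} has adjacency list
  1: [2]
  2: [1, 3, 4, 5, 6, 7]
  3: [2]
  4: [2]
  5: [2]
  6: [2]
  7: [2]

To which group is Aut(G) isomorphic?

Vertex 2 has degree 6 and every other vertex has degree 1, so G is the star K_{1,6} with centre 2. The 6 leaves are pairwise interchangeable while the centre is fixed, giving Aut(G) = S_6.

S_6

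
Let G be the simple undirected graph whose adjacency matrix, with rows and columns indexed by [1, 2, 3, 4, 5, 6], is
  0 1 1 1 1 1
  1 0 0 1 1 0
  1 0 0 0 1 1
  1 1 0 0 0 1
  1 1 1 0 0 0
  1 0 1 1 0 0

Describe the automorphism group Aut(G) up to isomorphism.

D_5

Vertex 1 is the unique vertex of degree 5; the remaining 5 vertices each have degree 3 and induce a cycle, so G is the wheel on 6 vertices with hub 1. Every automorphism fixes the hub and acts on the rim 5-cycle, so Aut(G) ≅ Aut(C_5) = D_5 of order 10.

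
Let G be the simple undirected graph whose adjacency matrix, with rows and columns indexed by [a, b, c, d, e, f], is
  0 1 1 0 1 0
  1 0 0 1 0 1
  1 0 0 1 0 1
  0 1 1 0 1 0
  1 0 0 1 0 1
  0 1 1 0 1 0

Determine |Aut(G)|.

72

G is 3-regular and bipartite with parts {a, d, f} and {b, c, e} (each part is independent and every cross-pair is an edge), so G = K_{3,3}. Each part can be permuted independently (S_3 × S_3) and the two equal-size parts can also be swapped, giving (S_3 × S_3) ⋊ Z_2 of order 2·(3!)² = 72.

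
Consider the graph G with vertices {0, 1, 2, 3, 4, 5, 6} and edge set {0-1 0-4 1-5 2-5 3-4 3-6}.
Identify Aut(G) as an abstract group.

Z_2

The degree sequence is [2, 2, 1, 2, 2, 2, 1]; the two degree-1 vertices 2 and 6 are the ends of a path, so G = P_7. A path has exactly one nontrivial symmetry — reversal — giving Aut(G) of order 2.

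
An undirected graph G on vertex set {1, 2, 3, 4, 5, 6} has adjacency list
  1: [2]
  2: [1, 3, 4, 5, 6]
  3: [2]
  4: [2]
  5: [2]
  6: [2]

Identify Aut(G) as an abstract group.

Vertex 2 has degree 5 and every other vertex has degree 1, so G is the star K_{1,5} with centre 2. Any automorphism fixes the centre and permutes the 5 leaves freely, so Aut(G) ≅ S_5 of order 5! = 120.

S_5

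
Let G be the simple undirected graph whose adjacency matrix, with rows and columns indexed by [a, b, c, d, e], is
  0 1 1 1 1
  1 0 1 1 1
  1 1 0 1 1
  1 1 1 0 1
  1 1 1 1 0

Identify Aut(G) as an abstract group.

All 5 vertices are pairwise adjacent: G = K_5. Any permutation of the 5 vertices preserves K_5, so Aut(K_5) = S_5 of order 5! = 120.

the symmetric group on 5 letters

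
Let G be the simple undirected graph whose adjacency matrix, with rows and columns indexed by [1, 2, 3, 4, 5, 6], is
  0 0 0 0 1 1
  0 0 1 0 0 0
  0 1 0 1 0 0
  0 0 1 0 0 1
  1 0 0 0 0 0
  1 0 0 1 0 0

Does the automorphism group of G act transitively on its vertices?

Automorphisms preserve degree, but G has vertices of degree 1 and vertices of degree 2; no automorphism maps one to the other, so G is not vertex-transitive.

No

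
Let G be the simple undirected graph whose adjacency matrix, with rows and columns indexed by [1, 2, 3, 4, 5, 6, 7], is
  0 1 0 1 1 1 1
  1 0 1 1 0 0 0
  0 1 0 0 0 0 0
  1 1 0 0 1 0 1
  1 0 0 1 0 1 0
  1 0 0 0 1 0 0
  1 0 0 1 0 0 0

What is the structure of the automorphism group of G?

1

Degrees alone do not determine every vertex (e.g. 2 and 5 both have degree 3), but their neighbour-degree multisets differ: N(2) has degrees [1, 4, 5] while N(5) has degrees [2, 4, 5]. Repeating this refinement separates all vertices, so the only automorphism is the identity.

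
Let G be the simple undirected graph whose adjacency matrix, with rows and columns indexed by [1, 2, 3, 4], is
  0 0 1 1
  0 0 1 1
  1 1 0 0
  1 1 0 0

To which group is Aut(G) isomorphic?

D_4

G is 2-regular and connected on 4 vertices, i.e. the cycle C_4. C_4 has 4 rotations and 4 reflections, so Aut(C_4) ≅ D_4 of order 8.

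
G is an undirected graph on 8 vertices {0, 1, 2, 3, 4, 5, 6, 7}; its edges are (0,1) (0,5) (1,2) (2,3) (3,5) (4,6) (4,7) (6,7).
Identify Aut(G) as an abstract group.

G has two connected components, {0, 1, 2, 3, 5} and {4, 6, 7}; each is 2-regular, so G = C_5 ⊔ C_3. The components are non-isomorphic (different sizes), so Aut(G) = Aut(C_3) × Aut(C_5) = D_3 × D_5 of order 6·10 = 60.

D_3 × D_5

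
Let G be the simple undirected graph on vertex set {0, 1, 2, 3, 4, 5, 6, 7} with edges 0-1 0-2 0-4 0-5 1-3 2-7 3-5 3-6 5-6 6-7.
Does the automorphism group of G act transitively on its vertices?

No

Vertex 0 is the only vertex of degree 4, so every automorphism fixes it; G is not vertex-transitive.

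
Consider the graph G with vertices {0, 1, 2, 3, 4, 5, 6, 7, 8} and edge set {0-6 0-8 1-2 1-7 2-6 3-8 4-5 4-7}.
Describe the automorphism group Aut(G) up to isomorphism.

the cyclic group of order 2

The degree sequence is [2, 2, 2, 1, 2, 1, 2, 2, 2]; the two degree-1 vertices 3 and 5 are the ends of a path, so G = P_9. The only nontrivial automorphism of a path is the end-to-end reflection, so Aut(G) ≅ Z_2.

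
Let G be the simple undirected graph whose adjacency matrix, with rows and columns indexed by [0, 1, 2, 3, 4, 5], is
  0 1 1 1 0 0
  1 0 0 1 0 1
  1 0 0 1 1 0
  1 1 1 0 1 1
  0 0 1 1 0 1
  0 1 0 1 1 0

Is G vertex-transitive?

No

Vertex 3 is the only vertex of degree 5, so every automorphism fixes it; G is not vertex-transitive.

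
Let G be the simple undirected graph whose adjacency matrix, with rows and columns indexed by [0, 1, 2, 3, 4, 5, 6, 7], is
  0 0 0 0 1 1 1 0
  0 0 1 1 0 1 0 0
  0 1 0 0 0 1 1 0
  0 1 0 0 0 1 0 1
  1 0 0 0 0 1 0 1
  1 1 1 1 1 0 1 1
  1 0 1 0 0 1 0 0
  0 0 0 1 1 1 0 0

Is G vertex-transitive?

No

Vertex 5 is the only vertex of degree 7, so every automorphism fixes it; G is not vertex-transitive.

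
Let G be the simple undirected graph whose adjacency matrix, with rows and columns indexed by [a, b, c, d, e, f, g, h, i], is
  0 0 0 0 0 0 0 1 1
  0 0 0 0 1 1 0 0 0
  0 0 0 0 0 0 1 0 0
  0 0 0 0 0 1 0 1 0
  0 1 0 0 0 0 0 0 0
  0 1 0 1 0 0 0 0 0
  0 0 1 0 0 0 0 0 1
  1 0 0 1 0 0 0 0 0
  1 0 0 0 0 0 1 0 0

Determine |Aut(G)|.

The degree sequence is [2, 2, 1, 2, 1, 2, 2, 2, 2]; the two degree-1 vertices c and e are the ends of a path, so G = P_9. A path has exactly one nontrivial symmetry — reversal — giving Aut(G) of order 2.

2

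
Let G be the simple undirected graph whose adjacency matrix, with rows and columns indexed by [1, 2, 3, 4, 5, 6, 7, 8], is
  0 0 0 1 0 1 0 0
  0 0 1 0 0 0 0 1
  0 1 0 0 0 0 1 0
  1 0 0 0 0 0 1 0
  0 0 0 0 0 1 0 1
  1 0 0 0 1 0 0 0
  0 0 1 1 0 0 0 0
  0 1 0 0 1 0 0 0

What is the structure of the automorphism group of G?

Every vertex has degree 2 and the graph is connected, so G is the 8-cycle C_8. C_8 has 8 rotations and 8 reflections, so Aut(C_8) ≅ D_8 of order 16.

the dihedral group of order 16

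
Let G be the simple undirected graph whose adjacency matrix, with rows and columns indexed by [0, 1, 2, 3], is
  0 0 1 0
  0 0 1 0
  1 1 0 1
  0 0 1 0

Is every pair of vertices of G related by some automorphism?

Vertex 2 is the only vertex of degree 3, so every automorphism fixes it; G is not vertex-transitive.

No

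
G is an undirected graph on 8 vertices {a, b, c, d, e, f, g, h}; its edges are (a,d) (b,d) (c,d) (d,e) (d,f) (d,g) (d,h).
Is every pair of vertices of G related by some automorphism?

Vertex d is the only vertex of degree 7, so every automorphism fixes it; G is not vertex-transitive.

No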